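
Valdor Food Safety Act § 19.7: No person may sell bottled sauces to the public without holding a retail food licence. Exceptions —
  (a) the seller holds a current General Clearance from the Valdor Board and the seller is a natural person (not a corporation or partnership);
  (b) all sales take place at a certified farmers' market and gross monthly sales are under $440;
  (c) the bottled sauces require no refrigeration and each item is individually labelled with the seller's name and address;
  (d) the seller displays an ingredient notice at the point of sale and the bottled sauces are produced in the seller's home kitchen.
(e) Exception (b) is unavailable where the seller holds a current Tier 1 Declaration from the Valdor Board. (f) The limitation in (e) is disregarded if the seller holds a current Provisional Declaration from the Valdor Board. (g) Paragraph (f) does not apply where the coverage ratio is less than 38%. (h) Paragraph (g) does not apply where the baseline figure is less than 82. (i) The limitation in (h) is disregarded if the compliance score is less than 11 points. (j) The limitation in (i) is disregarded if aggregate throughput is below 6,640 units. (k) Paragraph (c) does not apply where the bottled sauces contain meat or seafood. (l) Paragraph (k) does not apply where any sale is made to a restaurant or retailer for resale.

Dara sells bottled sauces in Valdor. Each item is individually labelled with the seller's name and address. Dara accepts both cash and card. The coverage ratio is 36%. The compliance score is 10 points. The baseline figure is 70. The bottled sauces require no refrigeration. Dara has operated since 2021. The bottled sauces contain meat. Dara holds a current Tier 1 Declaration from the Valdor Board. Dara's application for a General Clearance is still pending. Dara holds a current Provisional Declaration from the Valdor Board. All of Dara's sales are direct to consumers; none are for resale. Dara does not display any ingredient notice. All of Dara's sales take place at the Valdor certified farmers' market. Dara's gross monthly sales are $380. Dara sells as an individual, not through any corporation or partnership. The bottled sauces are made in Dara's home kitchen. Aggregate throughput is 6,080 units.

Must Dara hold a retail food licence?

Exception (a) requires that the seller holds a current General Clearance from the Valdor Board; but there is no General Clearance in force, so (a) is unavailable.
Exception (b): all sales are at a certified farmers' market; gross monthly sales are $380, under the $440 limit — every condition holds. As to paragraphs (e)–(j): (e) operates (a current Tier 1 Declaration is held), but is displaced by (f): (f) operates against (e): a current Provisional Declaration is held. (g) is engaged (the coverage ratio is 36%, less than the 38% limit), but is set aside by (h): (h) operates against (g): the baseline figure is 70, less than the 82 limit. (i) is engaged (the compliance score is 10 points, less than the 11 points limit), but yields to (j): (j) operates against (i): aggregate throughput is 6,080 units, below the 6,640 units limit. So (b) applies.
All of (c)'s requirements are met (the bottled sauces are shelf-stable; items are individually labelled). But: (k) operates against (c): the bottled sauces contain meat. (l) is not triggered (no sales are for resale), so (k) stands. (c) is therefore removed.
Exception (d) fails — no ingredient notice is displayed.

No — exception (b) applies; Dara is not required to hold a retail food licence.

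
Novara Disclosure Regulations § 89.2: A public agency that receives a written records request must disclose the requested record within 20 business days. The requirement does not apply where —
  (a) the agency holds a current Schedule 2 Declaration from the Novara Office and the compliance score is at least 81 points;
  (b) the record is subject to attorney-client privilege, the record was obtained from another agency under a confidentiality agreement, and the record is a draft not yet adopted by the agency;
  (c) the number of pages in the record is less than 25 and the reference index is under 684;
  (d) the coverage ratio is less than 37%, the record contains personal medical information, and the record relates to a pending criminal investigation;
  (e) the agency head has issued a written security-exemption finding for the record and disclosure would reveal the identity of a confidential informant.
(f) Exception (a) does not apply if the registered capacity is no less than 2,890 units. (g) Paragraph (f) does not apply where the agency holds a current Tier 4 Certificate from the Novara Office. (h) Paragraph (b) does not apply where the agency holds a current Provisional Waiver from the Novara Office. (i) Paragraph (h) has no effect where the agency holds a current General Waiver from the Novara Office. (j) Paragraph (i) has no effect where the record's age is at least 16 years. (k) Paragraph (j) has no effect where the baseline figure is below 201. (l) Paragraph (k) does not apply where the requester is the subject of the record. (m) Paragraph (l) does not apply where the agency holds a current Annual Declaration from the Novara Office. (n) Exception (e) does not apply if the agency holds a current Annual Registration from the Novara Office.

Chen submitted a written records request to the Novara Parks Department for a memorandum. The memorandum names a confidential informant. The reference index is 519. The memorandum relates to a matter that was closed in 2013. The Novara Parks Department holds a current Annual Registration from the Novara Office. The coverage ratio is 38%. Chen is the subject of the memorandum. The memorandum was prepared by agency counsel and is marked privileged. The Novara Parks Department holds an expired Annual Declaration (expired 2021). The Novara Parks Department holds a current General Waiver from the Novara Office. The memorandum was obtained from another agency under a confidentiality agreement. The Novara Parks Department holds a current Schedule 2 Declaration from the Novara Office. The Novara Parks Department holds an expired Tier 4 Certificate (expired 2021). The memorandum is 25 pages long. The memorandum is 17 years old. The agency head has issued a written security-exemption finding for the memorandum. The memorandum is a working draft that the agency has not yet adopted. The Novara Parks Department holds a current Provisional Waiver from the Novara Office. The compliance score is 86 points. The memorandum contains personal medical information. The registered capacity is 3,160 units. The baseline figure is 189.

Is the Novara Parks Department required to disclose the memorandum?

Yes — the Novara Parks Department must disclose the memorandum.

Exception (a) is satisfied on its face — a current Schedule 2 Declaration is held; the compliance score is 86 points, meeting the 81 points threshold. But applying paragraphs (f)–(g): (f) applies — the registered capacity is 3,160 units, meeting the 2,890 units threshold. (g), which would lift (f), does not operate here — the Tier 4 Certificate is not current. (a) is therefore removed.
All of (b)'s requirements are met (the memorandum is privileged; the memorandum was obtained under a confidentiality agreement; the memorandum is an unadopted draft). Turning to paragraphs (h)–(m): (h) operates against (b): a current Provisional Waiver is held. (i) applies (a current General Waiver is held), but yields to (j): (j) operates against (i): the record's age is 17 years, meeting the 16 years threshold. (k) would limit (j) — the baseline figure is 189, below the 201 limit — but (l) sets (k) aside: (l) is triggered — Chen is the subject of the memorandum. (m) is not engaged (there is no Annual Declaration in force), so (l) stands. (b) is therefore removed.
Exception (c) does not apply: the number of pages in the record is 25, not less than 25.
Exception (d) does not apply: the coverage ratio is 38%, not less than 37%.
Exception (e)'s conditions are all satisfied: a written security-exemption finding has been issued; the memorandum names a confidential informant. But: (n) applies — a current Annual Registration is held. Exception (e) does not apply.
Every exception is unavailable, so the rule governs.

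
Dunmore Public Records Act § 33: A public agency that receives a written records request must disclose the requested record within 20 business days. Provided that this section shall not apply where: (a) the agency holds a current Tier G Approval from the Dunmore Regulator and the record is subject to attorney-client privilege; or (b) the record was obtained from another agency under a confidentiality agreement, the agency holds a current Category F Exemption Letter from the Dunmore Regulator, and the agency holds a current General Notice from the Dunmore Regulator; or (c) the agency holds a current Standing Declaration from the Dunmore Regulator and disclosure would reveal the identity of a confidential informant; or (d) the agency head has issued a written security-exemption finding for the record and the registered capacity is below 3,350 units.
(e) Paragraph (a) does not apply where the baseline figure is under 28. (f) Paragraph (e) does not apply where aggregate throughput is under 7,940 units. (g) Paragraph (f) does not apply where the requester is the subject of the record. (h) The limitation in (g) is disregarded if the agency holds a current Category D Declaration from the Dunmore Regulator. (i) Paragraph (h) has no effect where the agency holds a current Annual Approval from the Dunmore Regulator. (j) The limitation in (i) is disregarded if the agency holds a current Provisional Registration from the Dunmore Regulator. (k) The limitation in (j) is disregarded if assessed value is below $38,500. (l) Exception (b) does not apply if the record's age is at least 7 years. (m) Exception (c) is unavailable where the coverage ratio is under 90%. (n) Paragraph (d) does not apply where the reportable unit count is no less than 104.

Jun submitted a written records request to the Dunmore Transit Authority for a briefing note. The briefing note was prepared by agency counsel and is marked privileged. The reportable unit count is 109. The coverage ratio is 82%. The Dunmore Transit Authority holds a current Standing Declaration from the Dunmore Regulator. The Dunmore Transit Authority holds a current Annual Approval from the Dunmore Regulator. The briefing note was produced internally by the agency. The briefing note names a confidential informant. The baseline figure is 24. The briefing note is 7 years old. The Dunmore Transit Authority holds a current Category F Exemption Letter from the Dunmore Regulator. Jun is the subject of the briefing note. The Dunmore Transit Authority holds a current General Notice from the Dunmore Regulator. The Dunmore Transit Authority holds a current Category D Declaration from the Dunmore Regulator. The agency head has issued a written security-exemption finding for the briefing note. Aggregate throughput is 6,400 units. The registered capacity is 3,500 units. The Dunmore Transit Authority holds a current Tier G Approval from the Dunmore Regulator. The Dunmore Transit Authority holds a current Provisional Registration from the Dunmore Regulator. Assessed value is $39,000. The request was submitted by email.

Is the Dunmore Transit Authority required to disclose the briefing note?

Exception (a)'s conditions are all satisfied: a current Tier G Approval is held; the briefing note is privileged. Applying paragraphs (e)–(k): (e) would limit (a) — the baseline figure is 24, under the 28 limit — but (f) sets (e) aside: (f) operates against (e): aggregate throughput is 6,400 units, under the 7,940 units limit. (g) would limit (f) — Jun is the subject of the briefing note — but (h) sets (g) aside: (h) is triggered — a current Category D Declaration is held. (i) applies (a current Annual Approval is held), but is displaced by (j): (j) operates against (i): a current Provisional Registration is held. (k) does not operate here (assessed value is $39,000, not below $38,500), so (j) stands. So (a) applies.
Exception (b) does not apply: the briefing note was produced internally.
Exception (c): a current Standing Declaration is held; the briefing note names a confidential informant — every condition holds. However, paragraph (m) must be considered: (m) operates against (c): the coverage ratio is 82%, under the 90% limit. Exception (c) does not apply.
Exception (d) fails — the registered capacity is 3,500 units, not below 3,350 units.

No — exception (a) applies; the Dunmore Transit Authority is not required to disclose the briefing note.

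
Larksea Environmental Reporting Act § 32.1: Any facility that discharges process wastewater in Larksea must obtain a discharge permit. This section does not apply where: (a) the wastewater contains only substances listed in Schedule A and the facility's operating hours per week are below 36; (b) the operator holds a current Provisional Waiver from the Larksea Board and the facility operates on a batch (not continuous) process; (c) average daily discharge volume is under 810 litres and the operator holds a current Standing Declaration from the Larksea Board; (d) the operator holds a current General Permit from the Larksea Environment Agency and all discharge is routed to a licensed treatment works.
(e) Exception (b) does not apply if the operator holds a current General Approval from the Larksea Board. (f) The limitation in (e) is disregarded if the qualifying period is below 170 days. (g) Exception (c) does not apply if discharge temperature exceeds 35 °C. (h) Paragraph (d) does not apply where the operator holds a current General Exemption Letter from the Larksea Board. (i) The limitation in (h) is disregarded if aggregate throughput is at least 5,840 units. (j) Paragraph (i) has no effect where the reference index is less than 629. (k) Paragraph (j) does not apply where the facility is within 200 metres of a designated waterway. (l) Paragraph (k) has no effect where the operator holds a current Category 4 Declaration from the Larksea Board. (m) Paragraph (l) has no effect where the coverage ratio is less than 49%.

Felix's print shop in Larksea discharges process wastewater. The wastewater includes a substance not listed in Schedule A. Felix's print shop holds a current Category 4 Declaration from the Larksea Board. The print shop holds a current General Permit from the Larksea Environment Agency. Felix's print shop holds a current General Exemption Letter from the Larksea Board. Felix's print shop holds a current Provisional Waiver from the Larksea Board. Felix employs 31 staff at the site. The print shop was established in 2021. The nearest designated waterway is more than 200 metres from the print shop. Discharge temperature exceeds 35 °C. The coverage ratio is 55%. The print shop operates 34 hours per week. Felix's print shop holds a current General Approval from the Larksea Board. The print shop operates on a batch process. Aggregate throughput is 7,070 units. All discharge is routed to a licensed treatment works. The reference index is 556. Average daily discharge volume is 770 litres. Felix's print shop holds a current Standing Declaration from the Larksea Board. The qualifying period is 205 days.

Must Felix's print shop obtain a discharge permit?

Yes — Felix's print shop must obtain a discharge permit.

Exception (a) requires that the wastewater contains only substances listed in Schedule A; but the wastewater includes a non-Schedule-A substance, so (a) is unavailable.
Exception (b): a current Provisional Waiver is held; the facility operates on a batch process — every condition holds. Turning to paragraphs (e)–(f): (e) operates against (b): a current General Approval is held. (f) is not triggered (the qualifying period is 205 days, not below 170 days), so (e) stands. (b) is therefore removed.
Exception (c) is satisfied on its face — average daily discharge volume is 770 litres, under the 810 litres limit; a current Standing Declaration is held. However, paragraph (g) must be considered: (g) is engaged — discharge temperature exceeds 35 °C. So (c) is unavailable.
All of (d)'s requirements are met (a current General Permit is held; discharge is routed to a licensed treatment works). But applying paragraphs (h)–(m): (h) is triggered — a current General Exemption Letter is held. (i) would limit (h) — aggregate throughput is 7,070 units, meeting the 5,840 units threshold — but (j) sets (i) aside: (j) operates against (i): the reference index is 556, less than the 629 limit. (k) is not engaged (the print shop is more than 200 m from any designated waterway), so (j) stands. Exception (d) does not apply.
No exception displaces § 32.1.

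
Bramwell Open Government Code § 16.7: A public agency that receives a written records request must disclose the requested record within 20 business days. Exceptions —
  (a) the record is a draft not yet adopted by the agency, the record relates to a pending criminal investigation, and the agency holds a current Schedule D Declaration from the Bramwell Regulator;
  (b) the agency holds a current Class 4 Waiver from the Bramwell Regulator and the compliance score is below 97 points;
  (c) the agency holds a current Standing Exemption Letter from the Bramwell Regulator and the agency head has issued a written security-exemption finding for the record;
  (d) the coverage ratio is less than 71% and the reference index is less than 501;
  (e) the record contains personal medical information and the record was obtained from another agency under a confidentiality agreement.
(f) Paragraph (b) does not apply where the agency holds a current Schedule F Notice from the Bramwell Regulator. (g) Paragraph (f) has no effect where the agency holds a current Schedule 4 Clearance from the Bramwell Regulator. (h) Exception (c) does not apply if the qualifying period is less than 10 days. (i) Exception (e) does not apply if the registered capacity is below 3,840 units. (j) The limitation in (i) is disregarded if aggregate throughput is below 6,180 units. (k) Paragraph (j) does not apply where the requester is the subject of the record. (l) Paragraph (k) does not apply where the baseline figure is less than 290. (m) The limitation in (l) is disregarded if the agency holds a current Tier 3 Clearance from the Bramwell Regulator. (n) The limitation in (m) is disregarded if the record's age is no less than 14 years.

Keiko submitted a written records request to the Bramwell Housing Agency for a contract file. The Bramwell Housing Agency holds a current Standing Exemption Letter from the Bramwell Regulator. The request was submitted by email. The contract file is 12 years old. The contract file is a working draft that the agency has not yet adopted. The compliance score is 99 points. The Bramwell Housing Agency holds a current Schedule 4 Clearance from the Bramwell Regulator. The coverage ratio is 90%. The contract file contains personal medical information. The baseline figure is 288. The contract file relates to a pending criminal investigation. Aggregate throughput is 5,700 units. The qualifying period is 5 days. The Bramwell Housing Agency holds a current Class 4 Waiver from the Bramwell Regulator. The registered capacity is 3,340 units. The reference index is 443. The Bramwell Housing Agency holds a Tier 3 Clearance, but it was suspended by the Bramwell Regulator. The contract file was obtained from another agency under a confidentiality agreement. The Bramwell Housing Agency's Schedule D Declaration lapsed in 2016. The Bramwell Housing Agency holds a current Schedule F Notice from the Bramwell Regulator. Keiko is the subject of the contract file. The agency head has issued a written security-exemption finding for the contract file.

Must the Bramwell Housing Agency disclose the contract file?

Exception (a) does not apply: the Schedule D Declaration is not current.
Exception (b) fails — the compliance score is 99 points, not below 97 points.
Exception (c) is satisfied on its face — a current Standing Exemption Letter is held; a written security-exemption finding has been issued. But: (h) operates against (c): the qualifying period is 5 days, less than the 10 days limit. So (c) is unavailable.
Exception (d) does not apply: the coverage ratio is 90%, not less than 71%.
Exception (e)'s conditions are all satisfied: the contract file contains personal medical information; the contract file was obtained under a confidentiality agreement. Considering the limiting provisions: (i) is engaged (the registered capacity is 3,340 units, below the 3,840 units limit), but is set aside by (j): (j) applies — aggregate throughput is 5,700 units, below the 6,180 units limit. (k) would limit (j) — Keiko is the subject of the contract file — but (l) sets (k) aside: (l) is triggered — the baseline figure is 288, less than the 290 limit. (m), which would lift (l), is not engaged — no current Tier 3 Clearance is held. So (e) applies.

No — exception (e) applies; the Bramwell Housing Agency is not required to disclose the contract file.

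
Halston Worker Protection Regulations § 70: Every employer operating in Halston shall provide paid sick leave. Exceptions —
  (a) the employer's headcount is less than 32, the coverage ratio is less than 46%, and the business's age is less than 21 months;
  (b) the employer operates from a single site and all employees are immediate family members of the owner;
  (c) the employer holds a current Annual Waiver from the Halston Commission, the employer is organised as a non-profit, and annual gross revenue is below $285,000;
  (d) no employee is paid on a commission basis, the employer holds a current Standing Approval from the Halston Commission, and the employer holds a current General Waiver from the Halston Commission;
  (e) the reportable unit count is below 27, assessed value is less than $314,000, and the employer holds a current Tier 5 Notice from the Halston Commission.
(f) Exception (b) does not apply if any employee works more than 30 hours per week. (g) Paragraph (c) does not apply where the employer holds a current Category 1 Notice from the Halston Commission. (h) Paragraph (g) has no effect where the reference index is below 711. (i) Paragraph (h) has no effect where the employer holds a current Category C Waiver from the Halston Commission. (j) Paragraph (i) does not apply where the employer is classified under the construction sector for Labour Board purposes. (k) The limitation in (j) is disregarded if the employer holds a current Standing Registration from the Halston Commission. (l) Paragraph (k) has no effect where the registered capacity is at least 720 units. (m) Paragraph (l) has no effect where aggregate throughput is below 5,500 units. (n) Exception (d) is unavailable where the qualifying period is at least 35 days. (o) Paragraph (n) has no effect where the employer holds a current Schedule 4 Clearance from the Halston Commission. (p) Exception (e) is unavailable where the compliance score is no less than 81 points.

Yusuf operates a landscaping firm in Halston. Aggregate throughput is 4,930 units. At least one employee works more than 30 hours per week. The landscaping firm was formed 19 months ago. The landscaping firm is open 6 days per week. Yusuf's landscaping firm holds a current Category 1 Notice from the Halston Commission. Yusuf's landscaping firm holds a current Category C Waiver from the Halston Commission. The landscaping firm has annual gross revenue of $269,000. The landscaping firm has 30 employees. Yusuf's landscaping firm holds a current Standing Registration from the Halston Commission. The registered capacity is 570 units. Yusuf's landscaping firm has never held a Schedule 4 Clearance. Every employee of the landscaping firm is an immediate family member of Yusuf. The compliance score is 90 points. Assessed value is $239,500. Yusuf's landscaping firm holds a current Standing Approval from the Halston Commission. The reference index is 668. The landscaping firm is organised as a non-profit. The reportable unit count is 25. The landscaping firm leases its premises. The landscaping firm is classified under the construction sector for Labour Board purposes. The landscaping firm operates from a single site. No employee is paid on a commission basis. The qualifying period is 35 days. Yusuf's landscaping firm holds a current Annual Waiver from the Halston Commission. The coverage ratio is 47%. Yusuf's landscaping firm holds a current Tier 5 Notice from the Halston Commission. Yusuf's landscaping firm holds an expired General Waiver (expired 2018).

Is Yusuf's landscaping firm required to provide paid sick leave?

Exception (a) fails — the coverage ratio is 47%, not less than 46%.
All of (b)'s requirements are met (the employer operates from a single site; every employee is an immediate family member). Turning to paragraph (f): (f) operates against (b): at least one employee exceeds 30 hours/week. So (b) is unavailable.
Exception (c): a current Annual Waiver is held; the employer is a non-profit; annual gross revenue is $269,000, below the $285,000 limit — every condition holds. However, paragraphs (g)–(m) must be considered: (g) applies — a current Category 1 Notice is held. (h) would limit (g) — the reference index is 668, below the 711 limit — but (i) sets (h) aside: (i) operates against (h): a current Category C Waiver is held. (j) is engaged (the landscaping firm is classified under the construction sector), but is itself disapplied by (k): (k) is triggered — a current Standing Registration is held. (l), which would lift (k), does not operate here — the registered capacity is 570 units, short of 720 units. So (c) is unavailable.
Exception (d) does not apply: the General Waiver is not current.
Exception (e)'s conditions are all satisfied: the reportable unit count is 25, below the 27 limit; assessed value is $239,500, less than the $314,000 limit; a current Tier 5 Notice is held. However, paragraph (p) must be considered: (p) operates against (e): the compliance score is 90 points, meeting the 81 points threshold. Exception (e) does not apply.
No exception is made out. Yusuf's landscaping firm falls within the general rule.

Yes — Yusuf's landscaping firm must provide paid sick leave.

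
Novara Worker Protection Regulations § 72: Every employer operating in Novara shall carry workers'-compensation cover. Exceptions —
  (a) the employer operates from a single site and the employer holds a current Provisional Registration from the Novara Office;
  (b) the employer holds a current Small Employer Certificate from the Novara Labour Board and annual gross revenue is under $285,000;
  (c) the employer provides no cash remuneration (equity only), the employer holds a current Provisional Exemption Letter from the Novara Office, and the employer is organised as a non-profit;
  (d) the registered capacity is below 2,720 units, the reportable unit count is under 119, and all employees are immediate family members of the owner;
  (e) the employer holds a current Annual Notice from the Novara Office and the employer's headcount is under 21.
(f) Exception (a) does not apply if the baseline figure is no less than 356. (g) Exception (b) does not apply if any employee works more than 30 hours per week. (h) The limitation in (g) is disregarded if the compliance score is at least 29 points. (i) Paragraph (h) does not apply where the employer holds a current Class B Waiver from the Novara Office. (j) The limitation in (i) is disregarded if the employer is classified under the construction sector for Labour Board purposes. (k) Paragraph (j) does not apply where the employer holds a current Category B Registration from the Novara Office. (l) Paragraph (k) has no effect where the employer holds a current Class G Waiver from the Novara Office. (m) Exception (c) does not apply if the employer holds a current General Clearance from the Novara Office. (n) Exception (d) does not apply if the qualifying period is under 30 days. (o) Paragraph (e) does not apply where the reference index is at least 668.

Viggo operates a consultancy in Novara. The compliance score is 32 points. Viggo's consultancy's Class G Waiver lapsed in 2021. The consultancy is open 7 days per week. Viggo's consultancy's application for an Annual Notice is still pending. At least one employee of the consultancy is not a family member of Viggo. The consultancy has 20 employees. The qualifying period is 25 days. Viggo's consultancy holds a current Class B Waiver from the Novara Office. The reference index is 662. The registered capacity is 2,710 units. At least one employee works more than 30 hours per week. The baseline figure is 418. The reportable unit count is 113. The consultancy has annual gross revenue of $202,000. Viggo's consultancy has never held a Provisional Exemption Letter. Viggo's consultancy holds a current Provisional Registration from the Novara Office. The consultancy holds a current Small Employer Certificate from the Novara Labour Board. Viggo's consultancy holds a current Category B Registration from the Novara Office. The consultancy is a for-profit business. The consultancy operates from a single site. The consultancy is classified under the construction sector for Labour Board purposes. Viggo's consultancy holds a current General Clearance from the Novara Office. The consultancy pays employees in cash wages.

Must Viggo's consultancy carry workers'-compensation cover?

Exception (a): the employer operates from a single site; a current Provisional Registration is held — every condition holds. However, paragraph (f) must be considered: (f) applies — the baseline figure is 418, meeting the 356 threshold. Exception (a) does not apply.
Exception (b) is satisfied on its face — a current Small Employer Certificate is held; annual gross revenue is $202,000, under the $285,000 limit. But applying paragraphs (g)–(l): (g) applies — at least one employee exceeds 30 hours/week. (h) is triggered (the compliance score is 32 points, meeting the 29 points threshold), but is overridden by (i): (i) is triggered — a current Class B Waiver is held. (j) would limit (i) — the consultancy is classified under the construction sector — but (k) sets (j) aside: (k) applies — a current Category B Registration is held. (l), which would lift (k), is not triggered — no current Class G Waiver is held. Exception (b) does not apply.
Exception (c) does not apply: employees are paid cash wages.
Exception (d) does not apply: at least one employee is not a family member.
Exception (e) fails — no current Annual Notice is held.
No exception displaces § 72.

Yes — Viggo's consultancy must carry workers'-compensation cover.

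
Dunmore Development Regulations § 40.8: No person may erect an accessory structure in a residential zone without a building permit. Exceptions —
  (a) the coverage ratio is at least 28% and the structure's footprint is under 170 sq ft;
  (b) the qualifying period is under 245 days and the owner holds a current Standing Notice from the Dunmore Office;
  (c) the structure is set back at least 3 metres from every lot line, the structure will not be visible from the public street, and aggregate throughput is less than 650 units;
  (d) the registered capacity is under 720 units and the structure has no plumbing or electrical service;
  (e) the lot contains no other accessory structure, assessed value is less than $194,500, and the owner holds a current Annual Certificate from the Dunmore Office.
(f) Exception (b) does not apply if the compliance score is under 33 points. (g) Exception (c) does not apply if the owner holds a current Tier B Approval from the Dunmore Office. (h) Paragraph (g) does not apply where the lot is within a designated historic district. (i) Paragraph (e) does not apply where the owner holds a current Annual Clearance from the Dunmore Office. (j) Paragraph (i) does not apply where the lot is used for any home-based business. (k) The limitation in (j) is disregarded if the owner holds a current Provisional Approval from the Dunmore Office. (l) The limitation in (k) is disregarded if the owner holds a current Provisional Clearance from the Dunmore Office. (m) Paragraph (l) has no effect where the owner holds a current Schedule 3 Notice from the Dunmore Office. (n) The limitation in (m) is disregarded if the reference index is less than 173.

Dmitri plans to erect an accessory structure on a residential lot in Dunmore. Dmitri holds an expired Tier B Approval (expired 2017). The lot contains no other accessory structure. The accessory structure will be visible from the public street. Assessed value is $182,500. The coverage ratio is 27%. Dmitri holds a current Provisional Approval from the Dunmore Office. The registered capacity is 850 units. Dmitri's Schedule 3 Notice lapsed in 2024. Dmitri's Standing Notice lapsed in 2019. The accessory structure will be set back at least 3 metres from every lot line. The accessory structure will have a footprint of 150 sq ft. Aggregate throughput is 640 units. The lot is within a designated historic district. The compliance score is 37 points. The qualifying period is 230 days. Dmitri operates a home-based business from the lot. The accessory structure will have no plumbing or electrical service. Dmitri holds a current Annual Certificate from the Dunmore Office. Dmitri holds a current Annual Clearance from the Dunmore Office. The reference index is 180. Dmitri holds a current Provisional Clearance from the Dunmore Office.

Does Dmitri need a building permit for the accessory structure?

Exception (a) does not apply: the coverage ratio is 27%, short of 28%.
Exception (b) fails — the Standing Notice is not current.
Exception (c) fails — the structure will be visible from the street.
Exception (d) fails — the registered capacity is 850 units, not under 720 units.
All of (e)'s requirements are met (the lot has no other accessory structure; assessed value is $182,500, less than the $194,500 limit; a current Annual Certificate is held). Considering the limiting provisions: (i) applies (a current Annual Clearance is held), but is displaced by (j): (j) operates against (i): a home-based business operates on the lot. (k) operates (a current Provisional Approval is held), but is set aside by (l): (l) is engaged — a current Provisional Clearance is held. (m), which would lift (l), is inapplicable — the Schedule 3 Notice is not current. So (e) applies.

No — exception (e) applies; Dmitri does not need a building permit.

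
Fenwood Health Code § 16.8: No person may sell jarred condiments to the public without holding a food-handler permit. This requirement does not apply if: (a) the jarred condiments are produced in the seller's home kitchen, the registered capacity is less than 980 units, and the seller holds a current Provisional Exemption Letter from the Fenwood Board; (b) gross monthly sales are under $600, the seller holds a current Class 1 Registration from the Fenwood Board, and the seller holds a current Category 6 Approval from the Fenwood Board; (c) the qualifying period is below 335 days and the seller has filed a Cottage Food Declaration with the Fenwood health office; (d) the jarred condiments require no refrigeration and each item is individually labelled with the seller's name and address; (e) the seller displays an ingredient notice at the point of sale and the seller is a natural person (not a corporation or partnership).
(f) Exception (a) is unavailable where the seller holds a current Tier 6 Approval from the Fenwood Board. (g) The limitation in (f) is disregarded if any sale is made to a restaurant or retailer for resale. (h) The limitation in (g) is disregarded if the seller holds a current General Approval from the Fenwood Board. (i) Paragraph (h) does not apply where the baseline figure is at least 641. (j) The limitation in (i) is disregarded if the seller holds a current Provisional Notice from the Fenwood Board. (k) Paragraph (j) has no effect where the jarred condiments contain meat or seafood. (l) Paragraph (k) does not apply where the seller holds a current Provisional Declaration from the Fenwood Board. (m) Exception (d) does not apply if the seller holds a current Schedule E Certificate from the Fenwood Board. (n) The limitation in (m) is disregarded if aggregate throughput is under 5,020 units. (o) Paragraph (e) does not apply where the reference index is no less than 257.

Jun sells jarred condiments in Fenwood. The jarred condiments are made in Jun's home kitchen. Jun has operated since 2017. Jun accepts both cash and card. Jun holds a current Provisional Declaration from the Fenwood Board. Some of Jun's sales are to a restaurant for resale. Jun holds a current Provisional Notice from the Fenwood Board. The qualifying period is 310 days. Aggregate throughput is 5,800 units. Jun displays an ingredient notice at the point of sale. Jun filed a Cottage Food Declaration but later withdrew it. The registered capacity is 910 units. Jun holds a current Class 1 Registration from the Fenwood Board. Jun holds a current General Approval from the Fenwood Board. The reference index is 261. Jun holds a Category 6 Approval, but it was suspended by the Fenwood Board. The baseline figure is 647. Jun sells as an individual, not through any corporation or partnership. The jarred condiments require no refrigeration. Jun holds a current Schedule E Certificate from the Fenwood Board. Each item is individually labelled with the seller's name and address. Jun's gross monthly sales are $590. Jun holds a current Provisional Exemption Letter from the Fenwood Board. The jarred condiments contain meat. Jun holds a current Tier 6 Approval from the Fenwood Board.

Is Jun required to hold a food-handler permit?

Yes — Jun must hold a food-handler permit.

Exception (a): the jarred condiments are home-kitchen produced; the registered capacity is 910 units, less than the 980 units limit; a current Provisional Exemption Letter is held — every condition holds. Turning to paragraphs (f)–(l): (f) applies — a current Tier 6 Approval is held. (g) operates (some sales are to a restaurant for resale), but yields to (h): (h) operates against (g): a current General Approval is held. (i) applies (the baseline figure is 647, meeting the 641 threshold), but is itself disapplied by (j): (j) is engaged — a current Provisional Notice is held. (k) operates (the jarred condiments contain meat), but is displaced by (l): (l) operates against (k): a current Provisional Declaration is held. (a) is therefore removed.
Exception (b) requires that the seller holds a current Category 6 Approval from the Fenwood Board; but the Category 6 Approval is not current, so (b) is unavailable.
Exception (c) requires that the seller has filed a Cottage Food Declaration with the Fenwood health office; but the Cottage Food Declaration was withdrawn, so (c) is unavailable.
Exception (d) is satisfied on its face — the jarred condiments are shelf-stable; items are individually labelled. But applying paragraphs (m)–(n): (m) operates against (d): a current Schedule E Certificate is held. (n), which would lift (m), is not triggered — aggregate throughput is 5,800 units, not under 5,020 units. So (d) is unavailable.
Exception (e) is satisfied on its face — an ingredient notice is displayed; the seller is a natural person. But: (o) operates against (e): the reference index is 261, meeting the 257 threshold. (e) is therefore removed.
No exception displaces § 16.8.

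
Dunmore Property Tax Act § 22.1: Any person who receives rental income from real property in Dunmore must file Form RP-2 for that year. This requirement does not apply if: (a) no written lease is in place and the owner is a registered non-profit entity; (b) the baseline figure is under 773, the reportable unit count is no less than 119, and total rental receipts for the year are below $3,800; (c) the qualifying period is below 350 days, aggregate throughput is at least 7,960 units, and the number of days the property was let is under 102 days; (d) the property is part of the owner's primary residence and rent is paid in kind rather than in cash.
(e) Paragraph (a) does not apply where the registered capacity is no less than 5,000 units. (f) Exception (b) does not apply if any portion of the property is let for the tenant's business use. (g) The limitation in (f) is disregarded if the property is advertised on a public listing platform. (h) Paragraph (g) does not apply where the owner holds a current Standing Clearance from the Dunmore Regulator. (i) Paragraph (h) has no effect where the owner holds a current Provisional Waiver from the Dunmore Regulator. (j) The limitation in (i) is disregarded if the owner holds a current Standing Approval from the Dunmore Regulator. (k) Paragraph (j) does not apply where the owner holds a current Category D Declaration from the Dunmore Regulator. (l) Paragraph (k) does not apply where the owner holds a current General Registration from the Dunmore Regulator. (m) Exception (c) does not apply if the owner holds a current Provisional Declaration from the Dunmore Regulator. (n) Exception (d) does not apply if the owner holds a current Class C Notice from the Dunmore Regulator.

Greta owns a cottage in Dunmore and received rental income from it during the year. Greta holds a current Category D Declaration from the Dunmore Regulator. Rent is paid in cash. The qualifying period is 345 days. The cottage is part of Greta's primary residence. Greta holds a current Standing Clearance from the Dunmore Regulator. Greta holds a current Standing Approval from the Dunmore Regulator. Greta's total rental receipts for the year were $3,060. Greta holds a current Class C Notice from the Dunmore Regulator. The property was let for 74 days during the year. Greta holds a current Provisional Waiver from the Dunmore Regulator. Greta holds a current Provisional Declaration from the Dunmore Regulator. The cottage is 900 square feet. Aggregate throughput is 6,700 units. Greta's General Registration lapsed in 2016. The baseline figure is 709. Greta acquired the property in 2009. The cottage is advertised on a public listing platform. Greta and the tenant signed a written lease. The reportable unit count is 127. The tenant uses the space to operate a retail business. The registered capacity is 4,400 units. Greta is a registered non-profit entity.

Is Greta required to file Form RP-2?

No — exception (b) applies; Greta is not required to file Form RP-2.

Exception (a) requires that no written lease is in place; but a written lease is in place, so (a) is unavailable.
Exception (b): the baseline figure is 709, under the 773 limit; the reportable unit count is 127, meeting the 119 threshold; total rental receipts for the year are $3,060, below the $3,800 limit — every condition holds. Under paragraphs (f)–(l): (f) would limit (b) — the space is let for business use — but (g) sets (f) aside: (g) operates — the property is publicly advertised. (h) applies (a current Standing Clearance is held), but is displaced by (i): (i) operates against (h): a current Provisional Waiver is held. (j) operates (a current Standing Approval is held), but is itself disapplied by (k): (k) is engaged — a current Category D Declaration is held. (l), which would lift (k), is not engaged — there is no General Registration in force. (b) remains available.
Exception (c) fails — aggregate throughput is 6,700 units, short of 7,960 units.
Exception (d) fails — rent is paid in cash.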